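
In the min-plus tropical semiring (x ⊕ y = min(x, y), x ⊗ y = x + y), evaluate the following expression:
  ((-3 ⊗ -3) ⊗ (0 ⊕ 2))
((-3 ⊗ -3) ⊗ (0 ⊕ 2)) = -6

Expand innermost to outermost. Recall ⊕ takes the minimum of its arguments and ⊗ takes their sum. Working out the expression ((-3 ⊗ -3) ⊗ (0 ⊕ 2)) gives -6.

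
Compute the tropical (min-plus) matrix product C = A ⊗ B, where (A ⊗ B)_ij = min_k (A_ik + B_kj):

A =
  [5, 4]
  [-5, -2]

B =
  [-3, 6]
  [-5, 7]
A ⊗ B =
  [-1, 11]
  [-8, 1]

Apply the min-plus product entry-by-entry:
  C[0][0] = min over k of (A[0][0] + B[0][0] = 5 + -3 = 2, A[0][1] + B[1][0] = 4 + -5 = -1) = -1 (attained at k = 1)
  C[0][1] = min over k of (A[0][0] + B[0][1] = 5 + 6 = 11, A[0][1] + B[1][1] = 4 + 7 = 11) = 11 (attained at k = 0)
  C[1][0] = min over k of (A[1][0] + B[0][0] = -5 + -3 = -8, A[1][1] + B[1][0] = -2 + -5 = -7) = -8 (attained at k = 0)
  C[1][1] = min over k of (A[1][0] + B[0][1] = -5 + 6 = 1, A[1][1] + B[1][1] = -2 + 7 = 5) = 1 (attained at k = 0)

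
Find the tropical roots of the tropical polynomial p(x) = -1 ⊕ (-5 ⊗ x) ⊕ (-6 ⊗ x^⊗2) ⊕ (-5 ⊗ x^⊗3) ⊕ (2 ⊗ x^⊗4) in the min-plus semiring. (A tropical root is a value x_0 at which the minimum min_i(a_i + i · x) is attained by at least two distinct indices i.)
Roots: {-7, -1, 1, 4}

Each tropical root is a break point of the lower envelope of the lines y = a_i + i · x (there are 5 lines, with slopes 0, 1, ..., 4). Only the lines that attain the minimum somewhere contribute to roots; other lines are dominated. Here the surviving (envelope) indices are i = 4, i = 3, i = 2, i = 1, i = 0.
Intersections between consecutive envelope lines give the roots: for adjacent envelope indices i < j the intersection is x = (a_i − a_j) / (j − i). Reading off the sorted break points: {-7, -1, 1, 4}.
Verification: at each break x_0, at least two indices attain the minimum of min_i(a_i + i · x_0).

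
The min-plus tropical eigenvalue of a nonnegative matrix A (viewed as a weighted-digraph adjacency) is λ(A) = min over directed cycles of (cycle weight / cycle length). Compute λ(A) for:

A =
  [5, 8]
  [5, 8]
λ(A) = 5

Enumerate directed cycles and compute their means (weight / length). Sample:
  cycle 0 → 0: weight = 5, length = 1, mean = 5/1 ≈ 5.000
  cycle 1 → 1: weight = 8, length = 1, mean = 8/1 ≈ 8.000
  cycle 0 → 1 → 0: weight = 13, length = 2, mean = 13/2 ≈ 6.500
  cycle 1 → 0 → 1: weight = 13, length = 2, mean = 13/2 ≈ 6.500
Minimum mean = 5.000, attained e.g. along the cycle 0 → 0 with weight 5 and length 1. So λ(A) = 5/1 = 5.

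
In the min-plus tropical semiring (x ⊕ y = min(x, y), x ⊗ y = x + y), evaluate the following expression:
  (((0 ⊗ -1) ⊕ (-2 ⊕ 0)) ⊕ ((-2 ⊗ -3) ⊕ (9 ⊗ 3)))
(((0 ⊗ -1) ⊕ (-2 ⊕ 0)) ⊕ ((-2 ⊗ -3) ⊕ (9 ⊗ 3))) = -5

Expand innermost to outermost. Recall ⊕ takes the minimum of its arguments and ⊗ takes their sum. Working out the expression (((0 ⊗ -1) ⊕ (-2 ⊕ 0)) ⊕ ((-2 ⊗ -3) ⊕ (9 ⊗ 3))) gives -5.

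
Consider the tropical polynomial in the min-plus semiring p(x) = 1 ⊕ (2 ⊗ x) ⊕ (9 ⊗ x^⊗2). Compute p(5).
p(5) = 1

A tropical monomial a ⊗ x^⊗i evaluates to a + i · x. Evaluating each term at x = 5:
  Term 0 contributes 1 + 0 · 5 = 1
  Term 1 contributes 2 + 1 · 5 = 7
  Term 2 contributes 9 + 2 · 5 = 19
p(5) = ⊕ of these = min[1, 7, 19] = 1.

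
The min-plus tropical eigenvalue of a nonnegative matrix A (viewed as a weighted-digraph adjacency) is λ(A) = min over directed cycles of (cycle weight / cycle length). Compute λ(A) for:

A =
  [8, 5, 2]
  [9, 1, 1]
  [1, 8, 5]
λ(A) = 1

Enumerate directed cycles and compute their means (weight / length). Sample:
  cycle 0 → 0: weight = 8, length = 1, mean = 8/1 ≈ 8.000
  cycle 1 → 1: weight = 1, length = 1, mean = 1/1 ≈ 1.000
  cycle 2 → 2: weight = 5, length = 1, mean = 5/1 ≈ 5.000
  cycle 0 → 1 → 0: weight = 14, length = 2, mean = 14/2 ≈ 7.000
  cycle 0 → 2 → 0: weight = 3, length = 2, mean = 3/2 ≈ 1.500
  cycle 1 → 0 → 1: weight = 14, length = 2, mean = 14/2 ≈ 7.000
Minimum mean = 1.000, attained e.g. along the cycle 1 → 1 with weight 1 and length 1. So λ(A) = 1/1 = 1.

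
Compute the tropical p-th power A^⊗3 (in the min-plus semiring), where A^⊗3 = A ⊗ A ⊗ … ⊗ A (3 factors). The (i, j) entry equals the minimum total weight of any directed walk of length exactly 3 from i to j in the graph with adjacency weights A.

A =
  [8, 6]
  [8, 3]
A^⊗3 =
  [17, 12]
  [14, 9]

Each entry (A^⊗3)_ij equals the minimum over all length-3 walks i = v_0 → v_1 → … → v_3 = j of Σ_t A[v_t][v_{t+1}]. For example, for (i, j) = (0, 1) we minimise over 4 possible intermediate vertex sequences; the minimum is 12, attained along the walk 0 → 1 → 1 → 1.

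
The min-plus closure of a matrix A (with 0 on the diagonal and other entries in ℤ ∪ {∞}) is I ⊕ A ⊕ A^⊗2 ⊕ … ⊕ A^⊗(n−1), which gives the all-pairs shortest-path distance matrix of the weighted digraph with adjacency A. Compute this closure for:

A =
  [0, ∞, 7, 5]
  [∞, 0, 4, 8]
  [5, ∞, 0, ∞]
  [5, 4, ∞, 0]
Closure =
  [0, 9, 7, 5]
  [9, 0, 4, 8]
  [5, 14, 0, 10]
  [5, 4, 8, 0]

This is the Floyd-Warshall all-pairs shortest-path computation. For each intermediate vertex k = 0, 1, …, 3, update dist[i][j] ← min(dist[i][j], dist[i][k] + dist[k][j]). The final matrix gives, for each (i, j), the minimum total weight of any directed path from i to j (possibly empty when i = j).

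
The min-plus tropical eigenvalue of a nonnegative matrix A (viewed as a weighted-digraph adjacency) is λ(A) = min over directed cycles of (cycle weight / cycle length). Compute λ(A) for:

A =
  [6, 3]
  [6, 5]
λ(A) = 9/2

Enumerate directed cycles and compute their means (weight / length). Sample:
  cycle 0 → 0: weight = 6, length = 1, mean = 6/1 ≈ 6.000
  cycle 1 → 1: weight = 5, length = 1, mean = 5/1 ≈ 5.000
  cycle 0 → 1 → 0: weight = 9, length = 2, mean = 9/2 ≈ 4.500
  cycle 1 → 0 → 1: weight = 9, length = 2, mean = 9/2 ≈ 4.500
Minimum mean = 4.500, attained e.g. along the cycle 0 → 1 → 0 with weight 9 and length 2. So λ(A) = 9/2 = 9/2.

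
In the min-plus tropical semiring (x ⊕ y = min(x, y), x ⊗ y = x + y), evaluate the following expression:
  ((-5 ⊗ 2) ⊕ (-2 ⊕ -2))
((-5 ⊗ 2) ⊕ (-2 ⊕ -2)) = -3

Expand innermost to outermost. Recall ⊕ takes the minimum of its arguments and ⊗ takes their sum. Working out the expression ((-5 ⊗ 2) ⊕ (-2 ⊕ -2)) gives -3.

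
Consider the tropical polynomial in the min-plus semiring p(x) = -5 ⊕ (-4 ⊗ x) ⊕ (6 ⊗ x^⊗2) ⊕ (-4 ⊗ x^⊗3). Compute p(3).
p(3) = -5

A tropical monomial a ⊗ x^⊗i evaluates to a + i · x. Evaluating each term at x = 3:
  Term 0 contributes -5 + 0 · 3 = -5
  Term 1 contributes -4 + 1 · 3 = -1
  Term 2 contributes 6 + 2 · 3 = 12
  Term 3 contributes -4 + 3 · 3 = 5
p(3) = ⊕ of these = min[-5, -1, 12, 5] = -5.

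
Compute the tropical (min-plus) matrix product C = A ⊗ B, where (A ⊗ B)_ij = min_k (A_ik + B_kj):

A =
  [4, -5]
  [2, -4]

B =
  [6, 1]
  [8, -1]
A ⊗ B =
  [3, -6]
  [4, -5]

Apply the min-plus product entry-by-entry:
  C[0][0] = min over k of (A[0][0] + B[0][0] = 4 + 6 = 10, A[0][1] + B[1][0] = -5 + 8 = 3) = 3 (attained at k = 1)
  C[0][1] = min over k of (A[0][0] + B[0][1] = 4 + 1 = 5, A[0][1] + B[1][1] = -5 + -1 = -6) = -6 (attained at k = 1)
  C[1][0] = min over k of (A[1][0] + B[0][0] = 2 + 6 = 8, A[1][1] + B[1][0] = -4 + 8 = 4) = 4 (attained at k = 1)
  C[1][1] = min over k of (A[1][0] + B[0][1] = 2 + 1 = 3, A[1][1] + B[1][1] = -4 + -1 = -5) = -5 (attained at k = 1)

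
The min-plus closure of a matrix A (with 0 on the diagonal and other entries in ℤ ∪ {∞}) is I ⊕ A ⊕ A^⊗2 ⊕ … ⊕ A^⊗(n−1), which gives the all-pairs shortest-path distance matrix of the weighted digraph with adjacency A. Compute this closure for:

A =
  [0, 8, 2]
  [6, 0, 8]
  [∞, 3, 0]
Closure =
  [0, 5, 2]
  [6, 0, 8]
  [9, 3, 0]

This is the Floyd-Warshall all-pairs shortest-path computation. For each intermediate vertex k = 0, 1, …, 2, update dist[i][j] ← min(dist[i][j], dist[i][k] + dist[k][j]). The final matrix gives, for each (i, j), the minimum total weight of any directed path from i to j (possibly empty when i = j).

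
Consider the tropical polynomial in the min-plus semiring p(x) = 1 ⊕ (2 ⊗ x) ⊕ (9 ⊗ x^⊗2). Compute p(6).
p(6) = 1

A tropical monomial a ⊗ x^⊗i evaluates to a + i · x. Evaluating each term at x = 6:
  Term 0 contributes 1 + 0 · 6 = 1
  Term 1 contributes 2 + 1 · 6 = 8
  Term 2 contributes 9 + 2 · 6 = 21
p(6) = ⊕ of these = min[1, 8, 21] = 1.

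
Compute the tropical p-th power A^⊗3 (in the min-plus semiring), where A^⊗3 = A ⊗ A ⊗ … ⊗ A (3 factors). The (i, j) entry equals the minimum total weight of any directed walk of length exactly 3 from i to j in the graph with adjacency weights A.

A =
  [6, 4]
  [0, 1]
A^⊗3 =
  [5, 6]
  [2, 3]

Each entry (A^⊗3)_ij equals the minimum over all length-3 walks i = v_0 → v_1 → … → v_3 = j of Σ_t A[v_t][v_{t+1}]. For example, for (i, j) = (0, 1) we minimise over 4 possible intermediate vertex sequences; the minimum is 6, attained along the walk 0 → 1 → 1 → 1.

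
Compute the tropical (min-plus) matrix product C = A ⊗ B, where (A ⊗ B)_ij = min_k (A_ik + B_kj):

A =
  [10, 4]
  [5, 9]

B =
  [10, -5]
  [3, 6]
A ⊗ B =
  [7, 5]
  [12, 0]

Apply the min-plus product entry-by-entry:
  C[0][0] = min over k of (A[0][0] + B[0][0] = 10 + 10 = 20, A[0][1] + B[1][0] = 4 + 3 = 7) = 7 (attained at k = 1)
  C[0][1] = min over k of (A[0][0] + B[0][1] = 10 + -5 = 5, A[0][1] + B[1][1] = 4 + 6 = 10) = 5 (attained at k = 0)
  C[1][0] = min over k of (A[1][0] + B[0][0] = 5 + 10 = 15, A[1][1] + B[1][0] = 9 + 3 = 12) = 12 (attained at k = 1)
  C[1][1] = min over k of (A[1][0] + B[0][1] = 5 + -5 = 0, A[1][1] + B[1][1] = 9 + 6 = 15) = 0 (attained at k = 0)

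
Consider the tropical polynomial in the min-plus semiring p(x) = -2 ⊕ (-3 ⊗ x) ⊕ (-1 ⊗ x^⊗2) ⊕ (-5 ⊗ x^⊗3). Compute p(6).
p(6) = -2

A tropical monomial a ⊗ x^⊗i evaluates to a + i · x. Evaluating each term at x = 6:
  Term 0 contributes -2 + 0 · 6 = -2
  Term 1 contributes -3 + 1 · 6 = 3
  Term 2 contributes -1 + 2 · 6 = 11
  Term 3 contributes -5 + 3 · 6 = 13
p(6) = ⊕ of these = min[-2, 3, 11, 13] = -2.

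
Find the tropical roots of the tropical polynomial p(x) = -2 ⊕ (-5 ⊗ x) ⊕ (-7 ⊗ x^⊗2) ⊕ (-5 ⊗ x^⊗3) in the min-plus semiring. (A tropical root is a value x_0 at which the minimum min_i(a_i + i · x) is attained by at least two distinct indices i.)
Roots: {-2, 2, 3}

Each tropical root is a break point of the lower envelope of the lines y = a_i + i · x (there are 4 lines, with slopes 0, 1, ..., 3). Only the lines that attain the minimum somewhere contribute to roots; other lines are dominated. Here the surviving (envelope) indices are i = 3, i = 2, i = 1, i = 0.
Intersections between consecutive envelope lines give the roots: for adjacent envelope indices i < j the intersection is x = (a_i − a_j) / (j − i). Reading off the sorted break points: {-2, 2, 3}.
Verification: at each break x_0, at least two indices attain the minimum of min_i(a_i + i · x_0).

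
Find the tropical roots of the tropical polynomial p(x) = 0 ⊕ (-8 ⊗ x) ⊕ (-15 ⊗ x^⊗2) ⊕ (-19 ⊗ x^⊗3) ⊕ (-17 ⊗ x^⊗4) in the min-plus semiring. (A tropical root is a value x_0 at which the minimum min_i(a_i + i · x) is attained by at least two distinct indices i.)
Roots: {-2, 4, 7, 8}

Each tropical root is a break point of the lower envelope of the lines y = a_i + i · x (there are 5 lines, with slopes 0, 1, ..., 4). Only the lines that attain the minimum somewhere contribute to roots; other lines are dominated. Here the surviving (envelope) indices are i = 4, i = 3, i = 2, i = 1, i = 0.
Intersections between consecutive envelope lines give the roots: for adjacent envelope indices i < j the intersection is x = (a_i − a_j) / (j − i). Reading off the sorted break points: {-2, 4, 7, 8}.
Verification: at each break x_0, at least two indices attain the minimum of min_i(a_i + i · x_0).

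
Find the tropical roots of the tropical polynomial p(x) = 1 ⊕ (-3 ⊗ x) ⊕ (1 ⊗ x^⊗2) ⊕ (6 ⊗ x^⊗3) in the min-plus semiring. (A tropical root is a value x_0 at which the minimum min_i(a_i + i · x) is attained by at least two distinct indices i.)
Roots: {-5, -4, 4}

Each tropical root is a break point of the lower envelope of the lines y = a_i + i · x (there are 4 lines, with slopes 0, 1, ..., 3). Only the lines that attain the minimum somewhere contribute to roots; other lines are dominated. Here the surviving (envelope) indices are i = 3, i = 2, i = 1, i = 0.
Intersections between consecutive envelope lines give the roots: for adjacent envelope indices i < j the intersection is x = (a_i − a_j) / (j − i). Reading off the sorted break points: {-5, -4, 4}.
Verification: at each break x_0, at least two indices attain the minimum of min_i(a_i + i · x_0).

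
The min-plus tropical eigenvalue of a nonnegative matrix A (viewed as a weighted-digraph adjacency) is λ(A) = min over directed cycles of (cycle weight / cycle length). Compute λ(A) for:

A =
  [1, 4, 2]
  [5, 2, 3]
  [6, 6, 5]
λ(A) = 1

Enumerate directed cycles and compute their means (weight / length). Sample:
  cycle 0 → 0: weight = 1, length = 1, mean = 1/1 ≈ 1.000
  cycle 1 → 1: weight = 2, length = 1, mean = 2/1 ≈ 2.000
  cycle 2 → 2: weight = 5, length = 1, mean = 5/1 ≈ 5.000
  cycle 0 → 1 → 0: weight = 9, length = 2, mean = 9/2 ≈ 4.500
  cycle 0 → 2 → 0: weight = 8, length = 2, mean = 8/2 ≈ 4.000
  cycle 1 → 0 → 1: weight = 9, length = 2, mean = 9/2 ≈ 4.500
Minimum mean = 1.000, attained e.g. along the cycle 0 → 0 with weight 1 and length 1. So λ(A) = 1/1 = 1.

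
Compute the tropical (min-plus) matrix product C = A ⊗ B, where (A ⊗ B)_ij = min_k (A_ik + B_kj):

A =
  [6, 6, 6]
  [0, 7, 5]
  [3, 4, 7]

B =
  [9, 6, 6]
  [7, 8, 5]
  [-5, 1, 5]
A ⊗ B =
  [1, 7, 11]
  [0, 6, 6]
  [2, 8, 9]

Apply the min-plus product entry-by-entry:
  C[0][0] = min over k of (A[0][0] + B[0][0] = 6 + 9 = 15, A[0][1] + B[1][0] = 6 + 7 = 13, A[0][2] + B[2][0] = 6 + -5 = 1) = 1 (attained at k = 2)
  C[0][1] = min over k of (A[0][0] + B[0][1] = 6 + 6 = 12, A[0][1] + B[1][1] = 6 + 8 = 14, A[0][2] + B[2][1] = 6 + 1 = 7) = 7 (attained at k = 2)
  C[0][2] = min over k of (A[0][0] + B[0][2] = 6 + 6 = 12, A[0][1] + B[1][2] = 6 + 5 = 11, A[0][2] + B[2][2] = 6 + 5 = 11) = 11 (attained at k = 1)
  C[1][0] = min over k of (A[1][0] + B[0][0] = 0 + 9 = 9, A[1][1] + B[1][0] = 7 + 7 = 14, A[1][2] + B[2][0] = 5 + -5 = 0) = 0 (attained at k = 2)
  C[1][1] = min over k of (A[1][0] + B[0][1] = 0 + 6 = 6, A[1][1] + B[1][1] = 7 + 8 = 15, A[1][2] + B[2][1] = 5 + 1 = 6) = 6 (attained at k = 0)
  C[1][2] = min over k of (A[1][0] + B[0][2] = 0 + 6 = 6, A[1][1] + B[1][2] = 7 + 5 = 12, A[1][2] + B[2][2] = 5 + 5 = 10) = 6 (attained at k = 0)
  C[2][0] = min over k of (A[2][0] + B[0][0] = 3 + 9 = 12, A[2][1] + B[1][0] = 4 + 7 = 11, A[2][2] + B[2][0] = 7 + -5 = 2) = 2 (attained at k = 2)
  C[2][1] = min over k of (A[2][0] + B[0][1] = 3 + 6 = 9, A[2][1] + B[1][1] = 4 + 8 = 12, A[2][2] + B[2][1] = 7 + 1 = 8) = 8 (attained at k = 2)
  C[2][2] = min over k of (A[2][0] + B[0][2] = 3 + 6 = 9, A[2][1] + B[1][2] = 4 + 5 = 9, A[2][2] + B[2][2] = 7 + 5 = 12) = 9 (attained at k = 0)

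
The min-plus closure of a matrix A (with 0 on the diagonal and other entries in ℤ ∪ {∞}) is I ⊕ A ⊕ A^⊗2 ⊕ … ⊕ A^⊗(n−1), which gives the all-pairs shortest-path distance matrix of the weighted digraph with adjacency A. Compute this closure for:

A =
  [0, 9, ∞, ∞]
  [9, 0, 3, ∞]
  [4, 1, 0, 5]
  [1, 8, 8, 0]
Closure =
  [0, 9, 12, 17]
  [7, 0, 3, 8]
  [4, 1, 0, 5]
  [1, 8, 8, 0]

This is the Floyd-Warshall all-pairs shortest-path computation. For each intermediate vertex k = 0, 1, …, 3, update dist[i][j] ← min(dist[i][j], dist[i][k] + dist[k][j]). The final matrix gives, for each (i, j), the minimum total weight of any directed path from i to j (possibly empty when i = j).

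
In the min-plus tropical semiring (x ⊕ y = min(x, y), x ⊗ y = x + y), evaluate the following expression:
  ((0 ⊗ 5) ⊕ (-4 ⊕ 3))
((0 ⊗ 5) ⊕ (-4 ⊕ 3)) = -4

Expand innermost to outermost. Recall ⊕ takes the minimum of its arguments and ⊗ takes their sum. Working out the expression ((0 ⊗ 5) ⊕ (-4 ⊕ 3)) gives -4.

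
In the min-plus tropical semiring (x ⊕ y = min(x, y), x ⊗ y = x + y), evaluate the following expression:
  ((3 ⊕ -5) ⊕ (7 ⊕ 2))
((3 ⊕ -5) ⊕ (7 ⊕ 2)) = -5

Expand innermost to outermost. Recall ⊕ takes the minimum of its arguments and ⊗ takes their sum. Working out the expression ((3 ⊕ -5) ⊕ (7 ⊕ 2)) gives -5.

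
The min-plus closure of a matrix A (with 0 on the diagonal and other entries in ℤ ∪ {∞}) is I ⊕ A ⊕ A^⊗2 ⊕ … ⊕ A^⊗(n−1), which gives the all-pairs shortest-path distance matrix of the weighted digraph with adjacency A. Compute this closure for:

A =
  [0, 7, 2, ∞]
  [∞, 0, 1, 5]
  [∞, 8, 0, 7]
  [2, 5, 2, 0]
Closure =
  [0, 7, 2, 9]
  [7, 0, 1, 5]
  [9, 8, 0, 7]
  [2, 5, 2, 0]

This is the Floyd-Warshall all-pairs shortest-path computation. For each intermediate vertex k = 0, 1, …, 3, update dist[i][j] ← min(dist[i][j], dist[i][k] + dist[k][j]). The final matrix gives, for each (i, j), the minimum total weight of any directed path from i to j (possibly empty when i = j).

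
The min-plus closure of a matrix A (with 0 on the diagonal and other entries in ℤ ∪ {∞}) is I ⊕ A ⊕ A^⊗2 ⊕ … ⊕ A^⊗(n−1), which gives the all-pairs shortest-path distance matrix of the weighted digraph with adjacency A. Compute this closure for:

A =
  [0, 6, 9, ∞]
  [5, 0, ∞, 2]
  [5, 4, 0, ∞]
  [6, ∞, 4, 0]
Closure =
  [0, 6, 9, 8]
  [5, 0, 6, 2]
  [5, 4, 0, 6]
  [6, 8, 4, 0]

This is the Floyd-Warshall all-pairs shortest-path computation. For each intermediate vertex k = 0, 1, …, 3, update dist[i][j] ← min(dist[i][j], dist[i][k] + dist[k][j]). The final matrix gives, for each (i, j), the minimum total weight of any directed path from i to j (possibly empty when i = j).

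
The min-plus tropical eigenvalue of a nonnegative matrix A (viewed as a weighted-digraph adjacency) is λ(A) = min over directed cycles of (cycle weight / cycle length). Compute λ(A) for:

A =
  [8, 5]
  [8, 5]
λ(A) = 5

Enumerate directed cycles and compute their means (weight / length). Sample:
  cycle 0 → 0: weight = 8, length = 1, mean = 8/1 ≈ 8.000
  cycle 1 → 1: weight = 5, length = 1, mean = 5/1 ≈ 5.000
  cycle 0 → 1 → 0: weight = 13, length = 2, mean = 13/2 ≈ 6.500
  cycle 1 → 0 → 1: weight = 13, length = 2, mean = 13/2 ≈ 6.500
Minimum mean = 5.000, attained e.g. along the cycle 1 → 1 with weight 5 and length 1. So λ(A) = 5/1 = 5.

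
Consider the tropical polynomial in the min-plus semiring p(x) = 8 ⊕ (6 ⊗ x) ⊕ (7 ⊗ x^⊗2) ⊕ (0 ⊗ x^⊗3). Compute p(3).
p(3) = 8

A tropical monomial a ⊗ x^⊗i evaluates to a + i · x. Evaluating each term at x = 3:
  Term 0 contributes 8 + 0 · 3 = 8
  Term 1 contributes 6 + 1 · 3 = 9
  Term 2 contributes 7 + 2 · 3 = 13
  Term 3 contributes 0 + 3 · 3 = 9
p(3) = ⊕ of these = min[8, 9, 13, 9] = 8.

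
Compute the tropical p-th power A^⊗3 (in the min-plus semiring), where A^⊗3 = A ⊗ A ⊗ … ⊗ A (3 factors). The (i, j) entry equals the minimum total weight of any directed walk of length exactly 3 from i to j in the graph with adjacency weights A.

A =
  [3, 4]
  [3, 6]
A^⊗3 =
  [9, 10]
  [9, 10]

Each entry (A^⊗3)_ij equals the minimum over all length-3 walks i = v_0 → v_1 → … → v_3 = j of Σ_t A[v_t][v_{t+1}]. For example, for (i, j) = (0, 1) we minimise over 4 possible intermediate vertex sequences; the minimum is 10, attained along the walk 0 → 0 → 0 → 1.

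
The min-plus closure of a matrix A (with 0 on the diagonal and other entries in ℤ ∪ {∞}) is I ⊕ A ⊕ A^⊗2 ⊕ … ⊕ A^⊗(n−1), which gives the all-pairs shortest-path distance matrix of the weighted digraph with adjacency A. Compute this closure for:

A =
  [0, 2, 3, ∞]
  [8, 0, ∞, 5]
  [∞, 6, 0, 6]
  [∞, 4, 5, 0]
Closure =
  [0, 2, 3, 7]
  [8, 0, 10, 5]
  [14, 6, 0, 6]
  [12, 4, 5, 0]

This is the Floyd-Warshall all-pairs shortest-path computation. For each intermediate vertex k = 0, 1, …, 3, update dist[i][j] ← min(dist[i][j], dist[i][k] + dist[k][j]). The final matrix gives, for each (i, j), the minimum total weight of any directed path from i to j (possibly empty when i = j).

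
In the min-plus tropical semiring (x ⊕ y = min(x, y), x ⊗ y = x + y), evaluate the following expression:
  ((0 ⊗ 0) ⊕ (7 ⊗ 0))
((0 ⊗ 0) ⊕ (7 ⊗ 0)) = 0

Expand innermost to outermost. Recall ⊕ takes the minimum of its arguments and ⊗ takes their sum. Working out the expression ((0 ⊗ 0) ⊕ (7 ⊗ 0)) gives 0.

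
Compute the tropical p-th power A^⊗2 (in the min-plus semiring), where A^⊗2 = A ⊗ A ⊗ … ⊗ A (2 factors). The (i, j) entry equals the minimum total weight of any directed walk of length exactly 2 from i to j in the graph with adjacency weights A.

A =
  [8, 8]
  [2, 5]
A^⊗2 =
  [10, 13]
  [7, 10]

Each entry (A^⊗2)_ij equals the minimum over all length-2 walks i = v_0 → v_1 → … → v_2 = j of Σ_t A[v_t][v_{t+1}]. For example, for (i, j) = (0, 1) we minimise over 2 possible intermediate vertex sequences; the minimum is 13, attained along the walk 0 → 1 → 1.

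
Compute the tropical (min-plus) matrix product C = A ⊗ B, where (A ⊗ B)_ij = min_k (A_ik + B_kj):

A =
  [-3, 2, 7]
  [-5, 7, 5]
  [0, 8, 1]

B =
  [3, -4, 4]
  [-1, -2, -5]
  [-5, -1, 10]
A ⊗ B =
  [0, -7, -3]
  [-2, -9, -1]
  [-4, -4, 3]

Apply the min-plus product entry-by-entry:
  C[0][0] = min over k of (A[0][0] + B[0][0] = -3 + 3 = 0, A[0][1] + B[1][0] = 2 + -1 = 1, A[0][2] + B[2][0] = 7 + -5 = 2) = 0 (attained at k = 0)
  C[0][1] = min over k of (A[0][0] + B[0][1] = -3 + -4 = -7, A[0][1] + B[1][1] = 2 + -2 = 0, A[0][2] + B[2][1] = 7 + -1 = 6) = -7 (attained at k = 0)
  C[0][2] = min over k of (A[0][0] + B[0][2] = -3 + 4 = 1, A[0][1] + B[1][2] = 2 + -5 = -3, A[0][2] + B[2][2] = 7 + 10 = 17) = -3 (attained at k = 1)
  C[1][0] = min over k of (A[1][0] + B[0][0] = -5 + 3 = -2, A[1][1] + B[1][0] = 7 + -1 = 6, A[1][2] + B[2][0] = 5 + -5 = 0) = -2 (attained at k = 0)
  C[1][1] = min over k of (A[1][0] + B[0][1] = -5 + -4 = -9, A[1][1] + B[1][1] = 7 + -2 = 5, A[1][2] + B[2][1] = 5 + -1 = 4) = -9 (attained at k = 0)
  C[1][2] = min over k of (A[1][0] + B[0][2] = -5 + 4 = -1, A[1][1] + B[1][2] = 7 + -5 = 2, A[1][2] + B[2][2] = 5 + 10 = 15) = -1 (attained at k = 0)
  C[2][0] = min over k of (A[2][0] + B[0][0] = 0 + 3 = 3, A[2][1] + B[1][0] = 8 + -1 = 7, A[2][2] + B[2][0] = 1 + -5 = -4) = -4 (attained at k = 2)
  C[2][1] = min over k of (A[2][0] + B[0][1] = 0 + -4 = -4, A[2][1] + B[1][1] = 8 + -2 = 6, A[2][2] + B[2][1] = 1 + -1 = 0) = -4 (attained at k = 0)
  C[2][2] = min over k of (A[2][0] + B[0][2] = 0 + 4 = 4, A[2][1] + B[1][2] = 8 + -5 = 3, A[2][2] + B[2][2] = 1 + 10 = 11) = 3 (attained at k = 1)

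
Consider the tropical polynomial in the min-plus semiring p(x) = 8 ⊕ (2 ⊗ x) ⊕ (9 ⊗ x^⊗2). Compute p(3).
p(3) = 5

A tropical monomial a ⊗ x^⊗i evaluates to a + i · x. Evaluating each term at x = 3:
  Term 0 contributes 8 + 0 · 3 = 8
  Term 1 contributes 2 + 1 · 3 = 5
  Term 2 contributes 9 + 2 · 3 = 15
p(3) = ⊕ of these = min[8, 5, 15] = 5.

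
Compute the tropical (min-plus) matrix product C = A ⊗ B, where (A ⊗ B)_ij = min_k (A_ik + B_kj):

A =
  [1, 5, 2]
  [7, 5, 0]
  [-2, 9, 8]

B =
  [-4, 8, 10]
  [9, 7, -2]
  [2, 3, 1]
A ⊗ B =
  [-3, 5, 3]
  [2, 3, 1]
  [-6, 6, 7]

Apply the min-plus product entry-by-entry:
  C[0][0] = min over k of (A[0][0] + B[0][0] = 1 + -4 = -3, A[0][1] + B[1][0] = 5 + 9 = 14, A[0][2] + B[2][0] = 2 + 2 = 4) = -3 (attained at k = 0)
  C[0][1] = min over k of (A[0][0] + B[0][1] = 1 + 8 = 9, A[0][1] + B[1][1] = 5 + 7 = 12, A[0][2] + B[2][1] = 2 + 3 = 5) = 5 (attained at k = 2)
  C[0][2] = min over k of (A[0][0] + B[0][2] = 1 + 10 = 11, A[0][1] + B[1][2] = 5 + -2 = 3, A[0][2] + B[2][2] = 2 + 1 = 3) = 3 (attained at k = 1)
  C[1][0] = min over k of (A[1][0] + B[0][0] = 7 + -4 = 3, A[1][1] + B[1][0] = 5 + 9 = 14, A[1][2] + B[2][0] = 0 + 2 = 2) = 2 (attained at k = 2)
  C[1][1] = min over k of (A[1][0] + B[0][1] = 7 + 8 = 15, A[1][1] + B[1][1] = 5 + 7 = 12, A[1][2] + B[2][1] = 0 + 3 = 3) = 3 (attained at k = 2)
  C[1][2] = min over k of (A[1][0] + B[0][2] = 7 + 10 = 17, A[1][1] + B[1][2] = 5 + -2 = 3, A[1][2] + B[2][2] = 0 + 1 = 1) = 1 (attained at k = 2)
  C[2][0] = min over k of (A[2][0] + B[0][0] = -2 + -4 = -6, A[2][1] + B[1][0] = 9 + 9 = 18, A[2][2] + B[2][0] = 8 + 2 = 10) = -6 (attained at k = 0)
  C[2][1] = min over k of (A[2][0] + B[0][1] = -2 + 8 = 6, A[2][1] + B[1][1] = 9 + 7 = 16, A[2][2] + B[2][1] = 8 + 3 = 11) = 6 (attained at k = 0)
  C[2][2] = min over k of (A[2][0] + B[0][2] = -2 + 10 = 8, A[2][1] + B[1][2] = 9 + -2 = 7, A[2][2] + B[2][2] = 8 + 1 = 9) = 7 (attained at k = 1)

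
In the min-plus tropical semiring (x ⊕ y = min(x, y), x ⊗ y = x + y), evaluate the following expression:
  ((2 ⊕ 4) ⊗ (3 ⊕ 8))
((2 ⊕ 4) ⊗ (3 ⊕ 8)) = 5

Expand innermost to outermost. Recall ⊕ takes the minimum of its arguments and ⊗ takes their sum. Working out the expression ((2 ⊕ 4) ⊗ (3 ⊕ 8)) gives 5.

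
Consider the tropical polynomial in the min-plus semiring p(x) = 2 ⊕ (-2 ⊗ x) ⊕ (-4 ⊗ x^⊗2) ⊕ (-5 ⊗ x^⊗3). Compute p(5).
p(5) = 2

A tropical monomial a ⊗ x^⊗i evaluates to a + i · x. Evaluating each term at x = 5:
  Term 0 contributes 2 + 0 · 5 = 2
  Term 1 contributes -2 + 1 · 5 = 3
  Term 2 contributes -4 + 2 · 5 = 6
  Term 3 contributes -5 + 3 · 5 = 10
p(5) = ⊕ of these = min[2, 3, 6, 10] = 2.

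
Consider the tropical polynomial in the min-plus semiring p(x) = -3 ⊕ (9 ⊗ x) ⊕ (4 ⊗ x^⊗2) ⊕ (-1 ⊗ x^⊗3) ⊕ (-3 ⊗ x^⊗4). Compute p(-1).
p(-1) = -7

A tropical monomial a ⊗ x^⊗i evaluates to a + i · x. Evaluating each term at x = -1:
  Term 0 contributes -3 + 0 · -1 = -3
  Term 1 contributes 9 + 1 · -1 = 8
  Term 2 contributes 4 + 2 · -1 = 2
  Term 3 contributes -1 + 3 · -1 = -4
  Term 4 contributes -3 + 4 · -1 = -7
p(-1) = ⊕ of these = min[-3, 8, 2, -4, -7] = -7.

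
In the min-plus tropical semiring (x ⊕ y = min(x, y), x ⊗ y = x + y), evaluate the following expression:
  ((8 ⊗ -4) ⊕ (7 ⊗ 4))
((8 ⊗ -4) ⊕ (7 ⊗ 4)) = 4

Expand innermost to outermost. Recall ⊕ takes the minimum of its arguments and ⊗ takes their sum. Working out the expression ((8 ⊗ -4) ⊕ (7 ⊗ 4)) gives 4.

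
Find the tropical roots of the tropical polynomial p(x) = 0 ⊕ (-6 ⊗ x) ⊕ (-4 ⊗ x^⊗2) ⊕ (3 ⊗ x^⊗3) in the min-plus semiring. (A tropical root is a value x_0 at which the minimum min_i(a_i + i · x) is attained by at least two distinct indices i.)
Roots: {-7, -2, 6}

Each tropical root is a break point of the lower envelope of the lines y = a_i + i · x (there are 4 lines, with slopes 0, 1, ..., 3). Only the lines that attain the minimum somewhere contribute to roots; other lines are dominated. Here the surviving (envelope) indices are i = 3, i = 2, i = 1, i = 0.
Intersections between consecutive envelope lines give the roots: for adjacent envelope indices i < j the intersection is x = (a_i − a_j) / (j − i). Reading off the sorted break points: {-7, -2, 6}.
Verification: at each break x_0, at least two indices attain the minimum of min_i(a_i + i · x_0).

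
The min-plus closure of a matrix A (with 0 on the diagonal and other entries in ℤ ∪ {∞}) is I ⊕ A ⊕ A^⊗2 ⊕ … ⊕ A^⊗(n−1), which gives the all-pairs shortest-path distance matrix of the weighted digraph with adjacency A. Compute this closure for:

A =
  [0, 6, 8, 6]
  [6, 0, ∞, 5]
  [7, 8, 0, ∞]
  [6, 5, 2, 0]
Closure =
  [0, 6, 8, 6]
  [6, 0, 7, 5]
  [7, 8, 0, 13]
  [6, 5, 2, 0]

This is the Floyd-Warshall all-pairs shortest-path computation. For each intermediate vertex k = 0, 1, …, 3, update dist[i][j] ← min(dist[i][j], dist[i][k] + dist[k][j]). The final matrix gives, for each (i, j), the minimum total weight of any directed path from i to j (possibly empty when i = j).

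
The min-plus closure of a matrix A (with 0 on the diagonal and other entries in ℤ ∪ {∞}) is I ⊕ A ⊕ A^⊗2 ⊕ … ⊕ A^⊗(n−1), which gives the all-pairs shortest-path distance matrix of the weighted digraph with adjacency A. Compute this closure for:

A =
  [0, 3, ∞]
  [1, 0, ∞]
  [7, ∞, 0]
Closure =
  [0, 3, ∞]
  [1, 0, ∞]
  [7, 10, 0]

This is the Floyd-Warshall all-pairs shortest-path computation. For each intermediate vertex k = 0, 1, …, 2, update dist[i][j] ← min(dist[i][j], dist[i][k] + dist[k][j]). The final matrix gives, for each (i, j), the minimum total weight of any directed path from i to j (possibly empty when i = j).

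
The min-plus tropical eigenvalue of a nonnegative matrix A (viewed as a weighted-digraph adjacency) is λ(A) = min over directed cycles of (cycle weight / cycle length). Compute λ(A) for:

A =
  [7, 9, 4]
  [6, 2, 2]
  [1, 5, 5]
λ(A) = 2

Enumerate directed cycles and compute their means (weight / length). Sample:
  cycle 0 → 0: weight = 7, length = 1, mean = 7/1 ≈ 7.000
  cycle 1 → 1: weight = 2, length = 1, mean = 2/1 ≈ 2.000
  cycle 2 → 2: weight = 5, length = 1, mean = 5/1 ≈ 5.000
  cycle 0 → 1 → 0: weight = 15, length = 2, mean = 15/2 ≈ 7.500
  cycle 0 → 2 → 0: weight = 5, length = 2, mean = 5/2 ≈ 2.500
  cycle 1 → 0 → 1: weight = 15, length = 2, mean = 15/2 ≈ 7.500
Minimum mean = 2.000, attained e.g. along the cycle 1 → 1 with weight 2 and length 1. So λ(A) = 2/1 = 2.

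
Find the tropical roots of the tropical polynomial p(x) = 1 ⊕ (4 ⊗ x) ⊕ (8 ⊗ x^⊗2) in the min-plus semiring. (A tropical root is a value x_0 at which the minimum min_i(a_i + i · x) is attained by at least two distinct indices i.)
Roots: {-4, -3}

Each tropical root is a break point of the lower envelope of the lines y = a_i + i · x (there are 3 lines, with slopes 0, 1, ..., 2). Only the lines that attain the minimum somewhere contribute to roots; other lines are dominated. Here the surviving (envelope) indices are i = 2, i = 1, i = 0.
Intersections between consecutive envelope lines give the roots: for adjacent envelope indices i < j the intersection is x = (a_i − a_j) / (j − i). Reading off the sorted break points: {-4, -3}.
Verification: at each break x_0, at least two indices attain the minimum of min_i(a_i + i · x_0).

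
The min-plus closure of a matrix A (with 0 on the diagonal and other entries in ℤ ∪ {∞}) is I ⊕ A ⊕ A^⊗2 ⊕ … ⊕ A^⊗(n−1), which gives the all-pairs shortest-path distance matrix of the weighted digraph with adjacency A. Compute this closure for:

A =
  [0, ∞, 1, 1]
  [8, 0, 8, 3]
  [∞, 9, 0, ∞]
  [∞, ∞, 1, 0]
Closure =
  [0, 10, 1, 1]
  [8, 0, 4, 3]
  [17, 9, 0, 12]
  [18, 10, 1, 0]

This is the Floyd-Warshall all-pairs shortest-path computation. For each intermediate vertex k = 0, 1, …, 3, update dist[i][j] ← min(dist[i][j], dist[i][k] + dist[k][j]). The final matrix gives, for each (i, j), the minimum total weight of any directed path from i to j (possibly empty when i = j).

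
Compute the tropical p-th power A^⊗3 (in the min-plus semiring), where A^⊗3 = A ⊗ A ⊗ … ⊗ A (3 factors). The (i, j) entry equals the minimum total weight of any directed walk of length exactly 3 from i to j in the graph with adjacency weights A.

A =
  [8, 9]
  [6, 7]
A^⊗3 =
  [22, 23]
  [20, 21]

Each entry (A^⊗3)_ij equals the minimum over all length-3 walks i = v_0 → v_1 → … → v_3 = j of Σ_t A[v_t][v_{t+1}]. For example, for (i, j) = (0, 1) we minimise over 4 possible intermediate vertex sequences; the minimum is 23, attained along the walk 0 → 1 → 1 → 1.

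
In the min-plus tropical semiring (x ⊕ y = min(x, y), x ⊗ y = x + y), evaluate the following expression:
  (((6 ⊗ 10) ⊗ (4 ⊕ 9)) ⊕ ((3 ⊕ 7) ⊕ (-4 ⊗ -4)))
(((6 ⊗ 10) ⊗ (4 ⊕ 9)) ⊕ ((3 ⊕ 7) ⊕ (-4 ⊗ -4))) = -8

Expand innermost to outermost. Recall ⊕ takes the minimum of its arguments and ⊗ takes their sum. Working out the expression (((6 ⊗ 10) ⊗ (4 ⊕ 9)) ⊕ ((3 ⊕ 7) ⊕ (-4 ⊗ -4))) gives -8.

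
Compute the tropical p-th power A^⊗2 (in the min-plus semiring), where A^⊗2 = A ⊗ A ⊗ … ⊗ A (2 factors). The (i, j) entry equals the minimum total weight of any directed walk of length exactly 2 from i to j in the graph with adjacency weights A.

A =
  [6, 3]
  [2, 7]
A^⊗2 =
  [5, 9]
  [8, 5]

Each entry (A^⊗2)_ij equals the minimum over all length-2 walks i = v_0 → v_1 → … → v_2 = j of Σ_t A[v_t][v_{t+1}]. For example, for (i, j) = (0, 1) we minimise over 2 possible intermediate vertex sequences; the minimum is 9, attained along the walk 0 → 0 → 1.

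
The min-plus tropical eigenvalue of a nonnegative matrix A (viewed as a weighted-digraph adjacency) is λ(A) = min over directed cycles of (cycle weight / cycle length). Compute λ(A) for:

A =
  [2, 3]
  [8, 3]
λ(A) = 2

Enumerate directed cycles and compute their means (weight / length). Sample:
  cycle 0 → 0: weight = 2, length = 1, mean = 2/1 ≈ 2.000
  cycle 1 → 1: weight = 3, length = 1, mean = 3/1 ≈ 3.000
  cycle 0 → 1 → 0: weight = 11, length = 2, mean = 11/2 ≈ 5.500
  cycle 1 → 0 → 1: weight = 11, length = 2, mean = 11/2 ≈ 5.500
Minimum mean = 2.000, attained e.g. along the cycle 0 → 0 with weight 2 and length 1. So λ(A) = 2/1 = 2.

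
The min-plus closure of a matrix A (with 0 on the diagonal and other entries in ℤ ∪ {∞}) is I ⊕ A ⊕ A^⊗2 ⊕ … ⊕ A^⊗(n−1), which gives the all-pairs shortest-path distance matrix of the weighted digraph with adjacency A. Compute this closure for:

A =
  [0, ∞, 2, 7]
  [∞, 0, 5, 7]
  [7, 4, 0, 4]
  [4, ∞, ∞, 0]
Closure =
  [0, 6, 2, 6]
  [11, 0, 5, 7]
  [7, 4, 0, 4]
  [4, 10, 6, 0]

This is the Floyd-Warshall all-pairs shortest-path computation. For each intermediate vertex k = 0, 1, …, 3, update dist[i][j] ← min(dist[i][j], dist[i][k] + dist[k][j]). The final matrix gives, for each (i, j), the minimum total weight of any directed path from i to j (possibly empty when i = j).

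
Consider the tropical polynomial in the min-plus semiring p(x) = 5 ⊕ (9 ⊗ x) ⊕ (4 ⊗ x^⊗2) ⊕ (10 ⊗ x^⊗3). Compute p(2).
p(2) = 5

A tropical monomial a ⊗ x^⊗i evaluates to a + i · x. Evaluating each term at x = 2:
  Term 0 contributes 5 + 0 · 2 = 5
  Term 1 contributes 9 + 1 · 2 = 11
  Term 2 contributes 4 + 2 · 2 = 8
  Term 3 contributes 10 + 3 · 2 = 16
p(2) = ⊕ of these = min[5, 11, 8, 16] = 5.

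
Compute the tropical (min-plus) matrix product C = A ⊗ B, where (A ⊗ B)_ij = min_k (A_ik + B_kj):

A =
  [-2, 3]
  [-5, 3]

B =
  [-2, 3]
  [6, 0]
A ⊗ B =
  [-4, 1]
  [-7, -2]

Apply the min-plus product entry-by-entry:
  C[0][0] = min over k of (A[0][0] + B[0][0] = -2 + -2 = -4, A[0][1] + B[1][0] = 3 + 6 = 9) = -4 (attained at k = 0)
  C[0][1] = min over k of (A[0][0] + B[0][1] = -2 + 3 = 1, A[0][1] + B[1][1] = 3 + 0 = 3) = 1 (attained at k = 0)
  C[1][0] = min over k of (A[1][0] + B[0][0] = -5 + -2 = -7, A[1][1] + B[1][0] = 3 + 6 = 9) = -7 (attained at k = 0)
  C[1][1] = min over k of (A[1][0] + B[0][1] = -5 + 3 = -2, A[1][1] + B[1][1] = 3 + 0 = 3) = -2 (attained at k = 0)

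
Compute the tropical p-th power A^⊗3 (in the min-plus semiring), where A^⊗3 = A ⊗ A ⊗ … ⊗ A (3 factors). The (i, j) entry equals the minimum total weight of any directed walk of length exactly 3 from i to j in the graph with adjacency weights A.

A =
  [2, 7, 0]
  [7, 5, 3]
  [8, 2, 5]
A^⊗3 =
  [6, 4, 4]
  [11, 9, 8]
  [11, 7, 9]

Each entry (A^⊗3)_ij equals the minimum over all length-3 walks i = v_0 → v_1 → … → v_3 = j of Σ_t A[v_t][v_{t+1}]. For example, for (i, j) = (0, 2) we minimise over 9 possible intermediate vertex sequences; the minimum is 4, attained along the walk 0 → 0 → 0 → 2.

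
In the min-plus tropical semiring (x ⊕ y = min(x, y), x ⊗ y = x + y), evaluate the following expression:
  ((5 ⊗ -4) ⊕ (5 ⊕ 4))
((5 ⊗ -4) ⊕ (5 ⊕ 4)) = 1

Expand innermost to outermost. Recall ⊕ takes the minimum of its arguments and ⊗ takes their sum. Working out the expression ((5 ⊗ -4) ⊕ (5 ⊕ 4)) gives 1.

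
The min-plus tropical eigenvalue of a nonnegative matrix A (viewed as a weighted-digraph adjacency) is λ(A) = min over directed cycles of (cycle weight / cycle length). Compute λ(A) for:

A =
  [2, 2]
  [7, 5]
λ(A) = 2

Enumerate directed cycles and compute their means (weight / length). Sample:
  cycle 0 → 0: weight = 2, length = 1, mean = 2/1 ≈ 2.000
  cycle 1 → 1: weight = 5, length = 1, mean = 5/1 ≈ 5.000
  cycle 0 → 1 → 0: weight = 9, length = 2, mean = 9/2 ≈ 4.500
  cycle 1 → 0 → 1: weight = 9, length = 2, mean = 9/2 ≈ 4.500
Minimum mean = 2.000, attained e.g. along the cycle 0 → 0 with weight 2 and length 1. So λ(A) = 2/1 = 2.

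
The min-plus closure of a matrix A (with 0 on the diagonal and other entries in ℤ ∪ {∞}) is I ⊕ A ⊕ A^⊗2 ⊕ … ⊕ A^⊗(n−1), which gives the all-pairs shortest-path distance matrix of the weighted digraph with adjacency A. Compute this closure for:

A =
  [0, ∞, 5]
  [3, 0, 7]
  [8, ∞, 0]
Closure =
  [0, ∞, 5]
  [3, 0, 7]
  [8, ∞, 0]

This is the Floyd-Warshall all-pairs shortest-path computation. For each intermediate vertex k = 0, 1, …, 2, update dist[i][j] ← min(dist[i][j], dist[i][k] + dist[k][j]). The final matrix gives, for each (i, j), the minimum total weight of any directed path from i to j (possibly empty when i = j).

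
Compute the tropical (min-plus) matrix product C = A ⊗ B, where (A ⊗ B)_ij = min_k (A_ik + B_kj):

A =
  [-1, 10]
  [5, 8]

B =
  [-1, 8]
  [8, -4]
A ⊗ B =
  [-2, 6]
  [4, 4]

Apply the min-plus product entry-by-entry:
  C[0][0] = min over k of (A[0][0] + B[0][0] = -1 + -1 = -2, A[0][1] + B[1][0] = 10 + 8 = 18) = -2 (attained at k = 0)
  C[0][1] = min over k of (A[0][0] + B[0][1] = -1 + 8 = 7, A[0][1] + B[1][1] = 10 + -4 = 6) = 6 (attained at k = 1)
  C[1][0] = min over k of (A[1][0] + B[0][0] = 5 + -1 = 4, A[1][1] + B[1][0] = 8 + 8 = 16) = 4 (attained at k = 0)
  C[1][1] = min over k of (A[1][0] + B[0][1] = 5 + 8 = 13, A[1][1] + B[1][1] = 8 + -4 = 4) = 4 (attained at k = 1)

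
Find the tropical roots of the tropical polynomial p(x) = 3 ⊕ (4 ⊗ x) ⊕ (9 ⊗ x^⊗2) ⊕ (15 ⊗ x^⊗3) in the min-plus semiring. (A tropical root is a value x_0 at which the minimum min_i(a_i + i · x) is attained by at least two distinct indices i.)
Roots: {-6, -5, -1}

Each tropical root is a break point of the lower envelope of the lines y = a_i + i · x (there are 4 lines, with slopes 0, 1, ..., 3). Only the lines that attain the minimum somewhere contribute to roots; other lines are dominated. Here the surviving (envelope) indices are i = 3, i = 2, i = 1, i = 0.
Intersections between consecutive envelope lines give the roots: for adjacent envelope indices i < j the intersection is x = (a_i − a_j) / (j − i). Reading off the sorted break points: {-6, -5, -1}.
Verification: at each break x_0, at least two indices attain the minimum of min_i(a_i + i · x_0).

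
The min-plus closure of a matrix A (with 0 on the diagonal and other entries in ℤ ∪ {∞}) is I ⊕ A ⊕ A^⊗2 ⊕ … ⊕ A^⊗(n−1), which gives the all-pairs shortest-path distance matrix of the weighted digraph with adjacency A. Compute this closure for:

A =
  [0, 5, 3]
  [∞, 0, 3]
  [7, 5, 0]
Closure =
  [0, 5, 3]
  [10, 0, 3]
  [7, 5, 0]

This is the Floyd-Warshall all-pairs shortest-path computation. For each intermediate vertex k = 0, 1, …, 2, update dist[i][j] ← min(dist[i][j], dist[i][k] + dist[k][j]). The final matrix gives, for each (i, j), the minimum total weight of any directed path from i to j (possibly empty when i = j).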